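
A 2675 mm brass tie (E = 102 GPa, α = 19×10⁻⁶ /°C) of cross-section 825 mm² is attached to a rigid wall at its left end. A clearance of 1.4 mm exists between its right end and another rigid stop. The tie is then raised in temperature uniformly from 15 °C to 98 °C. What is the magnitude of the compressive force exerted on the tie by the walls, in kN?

Free thermal elongation = αΔT L = 19×10⁻⁶ × 83 × 2675 = 4.218 mm.
After closing the 1.4 mm clearance, 4.218 − 1.4 = 2.818 mm of expansion remains to be suppressed by the wall.
That suppressed elongation corresponds to σ = E·Δ/L = 102×10³ × 2.818/2675 = 107.5 MPa.
Force on the wall = σA = 107.5 × 825 mm² = 88.66 kN.

P ≈ 88.7 kN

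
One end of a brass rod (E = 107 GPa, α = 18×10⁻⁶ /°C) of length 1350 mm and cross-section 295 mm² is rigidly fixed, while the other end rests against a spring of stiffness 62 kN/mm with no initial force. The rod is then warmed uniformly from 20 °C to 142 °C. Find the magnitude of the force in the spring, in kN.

If the spring were absent the rod would lengthen by αΔT L = 18×10⁻⁶ × 122 × 1350 = 2.965 mm.
With a force P in the spring, the elastic change of the rod is PL/(AE) and that of the spring is P/k; compatibility requires their sum to equal δ_free.
So P = δ_free / [L/(AE) + 1/k] = 2.965 / [ 1350/(295×107×10³) + 1/(62×10³) ].
P = 2.965 / 5.89×10⁻⁵ = 50330 N.

P ≈ 50.3 kN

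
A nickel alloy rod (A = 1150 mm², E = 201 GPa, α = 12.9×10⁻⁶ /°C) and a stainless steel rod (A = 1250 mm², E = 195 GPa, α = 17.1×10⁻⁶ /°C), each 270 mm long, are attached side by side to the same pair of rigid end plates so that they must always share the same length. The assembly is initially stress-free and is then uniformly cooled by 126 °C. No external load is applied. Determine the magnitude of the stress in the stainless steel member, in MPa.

σ ≈ 50.2 MPa (tensile)

Both members must finish at the same length. With the larger α, the stainless steel tends to over-contract; the plates restrain it, putting the stainless steel in tension and the nickel alloy in compression. With no external load the two internal forces are equal and opposite, magnitude P.
Setting the final lengths equal and cancelling L: (α₁ − α₂)ΔT = P/(A₁E₁) + P/(A₂E₂).
|α₁ − α₂|·ΔT = 4.2×10⁻⁶ × 126 = 0.0005292.
1/(A₁E₁) + 1/(A₂E₂) = 1/(1150×201×10³) + 1/(1250×195×10³) = 8.429×10⁻⁹ N⁻¹.
So P = 0.0005292 / 8.429×10⁻⁹ = 62.79 kN.
σ_{stainless steel} = P/A₂ = 62790/1250 = 50.23 MPa, tensile.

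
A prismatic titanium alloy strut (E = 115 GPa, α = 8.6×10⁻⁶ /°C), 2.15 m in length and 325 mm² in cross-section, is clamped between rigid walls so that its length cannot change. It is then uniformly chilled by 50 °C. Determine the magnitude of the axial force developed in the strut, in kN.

With zero net strain, σ = E·αΔT = 115 GPa × 8.6×10⁻⁶ × 50 = 49.45 MPa.
Axial force P = σA = 49.45 × 325 = 16070 N = 16.07 kN, tensile.

P ≈ 16.1 kN (tensile)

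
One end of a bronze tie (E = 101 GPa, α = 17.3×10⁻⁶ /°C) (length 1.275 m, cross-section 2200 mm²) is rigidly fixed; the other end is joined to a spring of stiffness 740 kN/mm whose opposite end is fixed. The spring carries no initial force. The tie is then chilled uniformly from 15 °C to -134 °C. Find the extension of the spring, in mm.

The unrestrained thermal change is αΔT L = 17.3×10⁻⁶ × 149 × 1275 = 3.287 mm.
With a force P in the spring, the elastic change of the tie is PL/(AE) and that of the spring is P/k; compatibility requires their sum to equal δ_free.
So P = δ_free / [L/(AE) + 1/k] = 3.287 / [ 1275/(2200×101×10³) + 1/(740×10³) ].
P = 3.287 / 7.089×10⁻⁶ = 463600 N.
Spring extension = P/k = 463600/(740×10³) = 0.6265 mm.

δ ≈ 0.626 mm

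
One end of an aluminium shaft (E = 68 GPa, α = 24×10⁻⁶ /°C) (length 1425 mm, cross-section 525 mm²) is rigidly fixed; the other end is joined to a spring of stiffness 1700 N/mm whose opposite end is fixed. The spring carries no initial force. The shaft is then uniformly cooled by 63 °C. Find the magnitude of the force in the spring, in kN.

The unrestrained thermal change is αΔT L = 24×10⁻⁶ × 63 × 1425 = 2.155 mm.
Let P be the tensile force in the spring. The shaft extends elastically by PL/(AE) and the spring stretches by P/k; together these equal δ_free.
So P = δ_free / [L/(AE) + 1/k] = 2.155 / [ 1425/(525×68×10³) + 1/(1700) ].
P = 2.155 / 0.0006282 = 3430 N.

P ≈ 3.43 kN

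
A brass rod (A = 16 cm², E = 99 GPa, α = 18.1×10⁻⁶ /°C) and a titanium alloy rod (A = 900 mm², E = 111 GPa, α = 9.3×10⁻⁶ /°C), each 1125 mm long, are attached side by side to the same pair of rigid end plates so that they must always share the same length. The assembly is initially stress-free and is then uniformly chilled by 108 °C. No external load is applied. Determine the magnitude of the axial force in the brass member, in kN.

Equilibrium of a rigid end plate with no external load gives equal and opposite internal forces ±P in the two members. Since α_{brass} > α_{titanium alloy}, cooling drives the brass into tension and the titanium alloy into compression.
Equating the net (thermal + elastic) strains gives |α₁ − α₂|·ΔT = P·[1/(A₁E₁) + 1/(A₂E₂)].
|α₁ − α₂|·ΔT = 8.8×10⁻⁶ × 108 = 0.0009504.
1/(A₁E₁) + 1/(A₂E₂) = 1/(1600×99×10³) + 1/(900×111×10³) = 1.632×10⁻⁸ N⁻¹.
So P = 0.0009504 / 1.632×10⁻⁸ = 58.22 kN.

P ≈ 58.2 kN (tensile in the brass)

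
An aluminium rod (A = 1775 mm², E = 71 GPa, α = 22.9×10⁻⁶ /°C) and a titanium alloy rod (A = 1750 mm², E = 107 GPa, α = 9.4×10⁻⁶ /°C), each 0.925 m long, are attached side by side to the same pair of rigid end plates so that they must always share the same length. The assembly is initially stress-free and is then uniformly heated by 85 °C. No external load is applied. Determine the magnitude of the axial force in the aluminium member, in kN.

Equilibrium of a rigid end plate with no external load gives equal and opposite internal forces ±P in the two members. Since α_{aluminium} > α_{titanium alloy}, heating drives the aluminium into compression and the titanium alloy into tension.
Equating the net (thermal + elastic) strains gives |α₁ − α₂|·ΔT = P·[1/(A₁E₁) + 1/(A₂E₂)].
|α₁ − α₂|·ΔT = 13.5×10⁻⁶ × 85 = 0.001147.
1/(A₁E₁) + 1/(A₂E₂) = 1/(1775×71×10³) + 1/(1750×107×10³) = 1.328×10⁻⁸ N⁻¹.
P = 0.001147 / 1.328×10⁻⁸ = 86440 N = 86.44 kN.

P ≈ 86.4 kN (compressive in the aluminium)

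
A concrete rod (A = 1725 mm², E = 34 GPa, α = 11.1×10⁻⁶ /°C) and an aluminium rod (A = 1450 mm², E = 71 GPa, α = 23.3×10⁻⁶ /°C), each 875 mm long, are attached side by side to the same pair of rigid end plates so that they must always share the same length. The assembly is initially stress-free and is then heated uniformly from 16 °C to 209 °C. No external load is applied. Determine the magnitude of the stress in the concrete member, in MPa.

σ ≈ 51 MPa (tensile)

Both members must finish at the same length. With the larger α, the aluminium tends to over-expand; the plates restrain it, putting the aluminium in compression and the concrete in tension. With no external load the two internal forces are equal and opposite, magnitude P.
Setting the final lengths equal and cancelling L: (α₁ − α₂)ΔT = P/(A₁E₁) + P/(A₂E₂).
|α₁ − α₂|·ΔT = 12.2×10⁻⁶ × 193 = 0.002355.
1/(A₁E₁) + 1/(A₂E₂) = 1/(1725×34×10³) + 1/(1450×71×10³) = 2.676×10⁻⁸ N⁻¹.
P = 0.002355 / 2.676×10⁻⁸ = 87980 N = 87.98 kN.
σ_{concrete} = P/A₁ = 87980/1725 = 51 MPa, tensile.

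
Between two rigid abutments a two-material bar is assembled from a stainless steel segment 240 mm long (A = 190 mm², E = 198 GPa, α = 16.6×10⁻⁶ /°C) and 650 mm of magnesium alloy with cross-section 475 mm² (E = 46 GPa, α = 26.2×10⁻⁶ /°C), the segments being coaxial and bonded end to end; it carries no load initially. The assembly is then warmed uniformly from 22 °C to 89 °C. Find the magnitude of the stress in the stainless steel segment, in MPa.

Free thermal expansion of the whole bar: Σ αᵢΔT Lᵢ = 16.6×10⁻⁶×67×240 + 26.2×10⁻⁶×67×650 = 1.408 mm.
The walls prevent any net length change, so an axial force P (same in every segment) develops. Compatibility: P · Σ Lᵢ/(AᵢEᵢ) = δ_free.
Σ Lᵢ/(AᵢEᵢ) = 240/(190×198×10³) + 650/(475×46×10³) = 3.613×10⁻⁵ mm/N.
P = 1.408 / 3.613×10⁻⁵ = 38970 N = 38.97 kN, compressive.
σ_{stainless steel} = P / A = 38970 / 190 = 205.1 MPa.

σ ≈ 205 MPa (compressive)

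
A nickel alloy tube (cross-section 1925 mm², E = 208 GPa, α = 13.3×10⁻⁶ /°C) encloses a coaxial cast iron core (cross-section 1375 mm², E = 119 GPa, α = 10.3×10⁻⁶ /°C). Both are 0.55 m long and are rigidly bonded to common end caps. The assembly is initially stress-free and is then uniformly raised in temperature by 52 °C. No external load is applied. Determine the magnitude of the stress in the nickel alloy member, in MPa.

σ ≈ 9.41 MPa (compressive)

The nickel alloy has the larger α, so on heating it would change length more than the cast iron if both were free. The rigid plates force a common final length, so the nickel alloy is put into compression and the cast iron into tension, with equal and opposite forces P (no external load).
Compatibility of the two members (thermal + elastic change equal): (α₁ − α₂)ΔT = P·[1/(A₁E₁) + 1/(A₂E₂)].
|α₁ − α₂|·ΔT = 3×10⁻⁶ × 52 = 0.000156.
1/(A₁E₁) + 1/(A₂E₂) = 1/(1925×208×10³) + 1/(1375×119×10³) = 8.609×10⁻⁹ N⁻¹.
So P = 0.000156 / 8.609×10⁻⁹ = 18.12 kN.
σ_{nickel alloy} = P/A₁ = 18120/1925 = 9.413 MPa, compressive.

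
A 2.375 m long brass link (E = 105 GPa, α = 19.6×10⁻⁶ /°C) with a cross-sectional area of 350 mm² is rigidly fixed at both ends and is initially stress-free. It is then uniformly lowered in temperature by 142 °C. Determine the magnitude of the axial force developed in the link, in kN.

Full restraint means ε = 0, so the stress is σ = EαΔT = 105×10³ × 19.6×10⁻⁶ × 142 = 292.2 MPa.
Axial force P = σA = 292.2 × 350 = 102300 N = 102.3 kN, tensile.

P ≈ 102 kN (tensile)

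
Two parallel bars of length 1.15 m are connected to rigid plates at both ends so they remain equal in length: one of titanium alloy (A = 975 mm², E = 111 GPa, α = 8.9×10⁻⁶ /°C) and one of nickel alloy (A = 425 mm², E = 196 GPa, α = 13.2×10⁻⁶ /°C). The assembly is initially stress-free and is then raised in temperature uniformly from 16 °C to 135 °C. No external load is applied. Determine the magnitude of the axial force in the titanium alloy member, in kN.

Both members must finish at the same length. With the larger α, the nickel alloy tends to over-expand; the plates restrain it, putting the nickel alloy in compression and the titanium alloy in tension. With no external load the two internal forces are equal and opposite, magnitude P.
Compatibility of the two members (thermal + elastic change equal): (α₁ − α₂)ΔT = P·[1/(A₁E₁) + 1/(A₂E₂)].
|α₁ − α₂|·ΔT = 4.3×10⁻⁶ × 119 = 0.0005117.
1/(A₁E₁) + 1/(A₂E₂) = 1/(975×111×10³) + 1/(425×196×10³) = 2.124×10⁻⁸ N⁻¹.
So P = 0.0005117 / 2.124×10⁻⁸ = 24.09 kN.

P ≈ 24.1 kN (tensile in the titanium alloy)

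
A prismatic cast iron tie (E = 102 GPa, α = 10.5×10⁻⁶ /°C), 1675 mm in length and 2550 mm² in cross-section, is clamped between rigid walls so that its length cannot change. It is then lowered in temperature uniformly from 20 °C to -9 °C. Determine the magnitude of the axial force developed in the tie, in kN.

P ≈ 79.2 kN (tensile)

The ends cannot move, so σ = EαΔT = 102×10³ × 10.5×10⁻⁶ × 29 = 31.06 MPa.
Then P = σA = 31.06 × 2550 mm² = 79.2 kN, tensile.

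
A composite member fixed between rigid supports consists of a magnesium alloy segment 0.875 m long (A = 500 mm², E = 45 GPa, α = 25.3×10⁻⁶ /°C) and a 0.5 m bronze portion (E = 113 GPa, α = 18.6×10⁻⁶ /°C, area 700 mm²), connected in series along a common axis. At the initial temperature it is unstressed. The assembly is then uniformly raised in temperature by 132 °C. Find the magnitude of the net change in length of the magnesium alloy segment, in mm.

|ΔL| ≈ 0.647 mm

Free thermal expansion of the whole bar: Σ αᵢΔT Lᵢ = 25.3×10⁻⁶×132×875 + 18.6×10⁻⁶×132×500 = 4.15 mm.
Since the ends are fixed, an axial force P builds up, equal in every segment, with P · Σ Lᵢ/(AᵢEᵢ) = δ_free.
Σ Lᵢ/(AᵢEᵢ) = 875/(500×45×10³) + 500/(700×113×10³) = 4.521×10⁻⁵ mm/N.
P = 4.15 / 4.521×10⁻⁵ = 91790 N = 91.79 kN, compressive.
For the magnesium alloy segment, free thermal change = 25.3×10⁻⁶×132×875 = 2.922 mm and elastic change from P = 91790×875/(500×45×10³) = 3.57 mm; these oppose, so the net change is 0.647 mm (segment shortens).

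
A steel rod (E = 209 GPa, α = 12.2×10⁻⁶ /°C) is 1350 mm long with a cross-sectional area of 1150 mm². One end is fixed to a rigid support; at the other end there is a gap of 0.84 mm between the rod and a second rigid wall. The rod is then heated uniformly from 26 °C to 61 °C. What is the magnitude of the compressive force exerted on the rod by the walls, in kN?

Unrestrained expansion: δ_free = αΔT L = 12.2×10⁻⁶ × 35 × 1350 = 0.5764 mm.
This is smaller than the 0.84 mm clearance, so the rod expands freely without reaching the stop — the stress is zero.

P ≈ 0 kN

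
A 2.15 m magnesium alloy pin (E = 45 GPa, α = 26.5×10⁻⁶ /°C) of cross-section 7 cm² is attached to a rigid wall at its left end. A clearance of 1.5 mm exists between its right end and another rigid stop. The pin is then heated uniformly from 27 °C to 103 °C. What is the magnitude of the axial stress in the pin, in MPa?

Free thermal elongation = αΔT L = 26.5×10⁻⁶ × 76 × 2150 = 4.33 mm.
This exceeds the 1.5 mm gap, so the wall pushes back. The portion of expansion that must be recovered elastically is δ_free − gap = 4.33 − 1.5 = 2.83 mm.
That suppressed elongation corresponds to σ = E·Δ/L = 45×10³ × 2.83/2150 = 59.23 MPa.

σ ≈ 59.2 MPa (compressive)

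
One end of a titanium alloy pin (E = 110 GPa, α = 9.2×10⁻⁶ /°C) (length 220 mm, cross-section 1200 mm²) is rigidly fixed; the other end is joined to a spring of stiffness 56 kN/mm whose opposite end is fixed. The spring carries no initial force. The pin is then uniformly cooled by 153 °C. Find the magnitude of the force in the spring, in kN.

P ≈ 15.9 kN

The unrestrained thermal change is αΔT L = 9.2×10⁻⁶ × 153 × 220 = 0.3097 mm.
Let P be the tensile force in the spring. The pin extends elastically by PL/(AE) and the spring stretches by P/k; together these equal δ_free.
So P = δ_free / [L/(AE) + 1/k] = 0.3097 / [ 220/(1200×110×10³) + 1/(56×10³) ].
P = 0.3097 / 1.952×10⁻⁵ = 15860 N.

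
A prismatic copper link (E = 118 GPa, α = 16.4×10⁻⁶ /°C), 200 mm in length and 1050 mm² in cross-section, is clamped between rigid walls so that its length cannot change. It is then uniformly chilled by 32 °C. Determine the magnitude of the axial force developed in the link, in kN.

The ends cannot move, so σ = EαΔT = 118×10³ × 16.4×10⁻⁶ × 32 = 61.93 MPa.
Axial force P = σA = 61.93 × 1050 = 65020 N = 65.02 kN, tensile.

P ≈ 65 kN (tensile)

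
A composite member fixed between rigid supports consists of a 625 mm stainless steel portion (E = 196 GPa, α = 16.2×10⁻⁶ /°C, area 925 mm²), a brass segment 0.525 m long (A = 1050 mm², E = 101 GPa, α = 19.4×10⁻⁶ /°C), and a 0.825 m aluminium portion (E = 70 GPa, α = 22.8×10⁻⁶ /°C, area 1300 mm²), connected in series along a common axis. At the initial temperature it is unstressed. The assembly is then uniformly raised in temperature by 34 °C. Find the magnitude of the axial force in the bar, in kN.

Free thermal expansion of the whole bar: Σ αᵢΔT Lᵢ = 16.2×10⁻⁶×34×625 + 19.4×10⁻⁶×34×525 + 22.8×10⁻⁶×34×825 = 1.33 mm.
Since the ends are fixed, an axial force P builds up, equal in every segment, with P · Σ Lᵢ/(AᵢEᵢ) = δ_free.
Σ Lᵢ/(AᵢEᵢ) = 625/(925×196×10³) + 525/(1050×101×10³) + 825/(1300×70×10³) = 1.746×10⁻⁵ mm/N.
Hence P = δ_free / Σ(L/AE) = 1.33/1.746×10⁻⁵ = 76.16 kN (compressive).

P ≈ 76.2 kN (compressive)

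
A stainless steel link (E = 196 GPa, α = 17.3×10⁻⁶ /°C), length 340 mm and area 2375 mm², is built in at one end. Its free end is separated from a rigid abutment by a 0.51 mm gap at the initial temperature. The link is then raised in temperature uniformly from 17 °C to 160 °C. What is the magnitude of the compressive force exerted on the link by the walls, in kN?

P ≈ 453 kN

Unrestrained expansion: δ_free = αΔT L = 17.3×10⁻⁶ × 143 × 340 = 0.8411 mm.
The gap closes (δ_free > 0.51 mm) and the wall then resists a further 0.8411 − 0.51 = 0.3311 mm of expansion.
Compatibility: PL/(AE) = 0.3311 mm, so σ = P/A = E × (0.3311/340) = 190.9 MPa.
P = σA = 190.9 × 2375 = 453.4 kN.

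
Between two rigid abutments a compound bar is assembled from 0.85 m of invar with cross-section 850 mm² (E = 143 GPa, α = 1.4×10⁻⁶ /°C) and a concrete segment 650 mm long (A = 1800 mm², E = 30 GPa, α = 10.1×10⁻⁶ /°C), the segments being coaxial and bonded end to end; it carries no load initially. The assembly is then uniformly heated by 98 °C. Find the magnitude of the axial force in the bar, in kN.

If the supports were absent, the total length change would be Σ αᵢΔT Lᵢ = 1.4×10⁻⁶×98×850 + 10.1×10⁻⁶×98×650 = 0.76 mm.
The walls prevent any net length change, so an axial force P (same in every segment) develops. Compatibility: P · Σ Lᵢ/(AᵢEᵢ) = δ_free.
Σ Lᵢ/(AᵢEᵢ) = 850/(850×143×10³) + 650/(1800×30×10³) = 1.903×10⁻⁵ mm/N.
Hence P = δ_free / Σ(L/AE) = 0.76/1.903×10⁻⁵ = 39.94 kN (compressive).

P ≈ 39.9 kN (compressive)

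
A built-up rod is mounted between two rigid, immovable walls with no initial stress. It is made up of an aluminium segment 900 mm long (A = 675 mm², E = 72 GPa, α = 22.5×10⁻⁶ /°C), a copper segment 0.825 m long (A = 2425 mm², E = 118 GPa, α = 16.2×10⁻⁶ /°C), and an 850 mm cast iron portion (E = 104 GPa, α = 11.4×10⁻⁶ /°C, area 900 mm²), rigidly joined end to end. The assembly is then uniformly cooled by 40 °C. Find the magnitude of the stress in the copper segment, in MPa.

With the walls removed the bar would change length by δ_free = Σ αᵢΔT Lᵢ = 22.5×10⁻⁶×40×900 + 16.2×10⁻⁶×40×825 + 11.4×10⁻⁶×40×850 = 1.732 mm.
Since the ends are fixed, an axial force P builds up, equal in every segment, with P · Σ Lᵢ/(AᵢEᵢ) = δ_free.
The series flexibility is Σ Lᵢ/(AᵢEᵢ) = 900/(675×72×10³) + 825/(2425×118×10³) + 850/(900×104×10³) = 3.048×10⁻⁵ mm/N.
So P = 1.732 / 3.048×10⁻⁵ = 56.83 kN, tensile.
σ_{copper} = P / A = 56830 / 2425 = 23.43 MPa.

σ ≈ 23.4 MPa (tensile)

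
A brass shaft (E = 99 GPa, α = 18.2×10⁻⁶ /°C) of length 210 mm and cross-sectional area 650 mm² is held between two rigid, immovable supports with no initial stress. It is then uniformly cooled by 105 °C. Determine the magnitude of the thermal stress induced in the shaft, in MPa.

σ ≈ 189 MPa (tensile)

The supports are rigid, so the total axial strain is zero. The restrained thermal strain is ε = αΔT = 18.2×10⁻⁶ × 105 = 1911×10⁻⁶.
Hence σ = E·αΔT = 99×10³ × 1911×10⁻⁶ = 189.2 MPa, tensile.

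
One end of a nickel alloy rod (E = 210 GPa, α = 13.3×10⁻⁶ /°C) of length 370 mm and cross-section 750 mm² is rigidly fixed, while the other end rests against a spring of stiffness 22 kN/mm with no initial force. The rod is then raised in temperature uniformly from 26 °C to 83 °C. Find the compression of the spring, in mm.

δ ≈ 0.267 mm

If the spring were absent the rod would lengthen by αΔT L = 13.3×10⁻⁶ × 57 × 370 = 0.2805 mm.
Let P be the compressive force at the spring. The rod shortens elastically by PL/(AE) and the spring compresses by P/k; together these equal δ_free.
P [ L/(AE) + 1/k ] = δ_free → P [ 370/(750×210×10³) + 1/(22×10³) ] = 0.2805.
P = 0.2805 / 4.78×10⁻⁵ = 5868 N.
Spring compression = P/k = 5868/(22×10³) = 0.2667 mm.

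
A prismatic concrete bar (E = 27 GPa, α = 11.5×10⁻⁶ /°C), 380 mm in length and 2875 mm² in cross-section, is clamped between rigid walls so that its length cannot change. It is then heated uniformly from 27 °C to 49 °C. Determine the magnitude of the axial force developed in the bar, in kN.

P ≈ 19.6 kN (compressive)

With zero net strain, σ = E·αΔT = 27 GPa × 11.5×10⁻⁶ × 22 = 6.831 MPa.
Then P = σA = 6.831 × 2875 mm² = 19.64 kN, compressive.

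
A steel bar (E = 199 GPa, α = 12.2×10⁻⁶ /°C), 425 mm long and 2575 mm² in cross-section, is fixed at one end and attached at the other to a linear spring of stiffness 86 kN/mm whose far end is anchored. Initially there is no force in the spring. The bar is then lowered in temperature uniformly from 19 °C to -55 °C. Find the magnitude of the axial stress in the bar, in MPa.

If the spring were absent the bar would shorten by αΔT L = 12.2×10⁻⁶ × 74 × 425 = 0.3837 mm.
Let P be the tensile force in the spring. The bar extends elastically by PL/(AE) and the spring stretches by P/k; together these equal δ_free.
P [ L/(AE) + 1/k ] = δ_free → P [ 425/(2575×199×10³) + 1/(86×10³) ] = 0.3837.
P = 0.3837 / 1.246×10⁻⁵ = 30800 N.
σ = P/A = 30800/2575 = 11.96 MPa.

σ ≈ 12 MPa (tensile)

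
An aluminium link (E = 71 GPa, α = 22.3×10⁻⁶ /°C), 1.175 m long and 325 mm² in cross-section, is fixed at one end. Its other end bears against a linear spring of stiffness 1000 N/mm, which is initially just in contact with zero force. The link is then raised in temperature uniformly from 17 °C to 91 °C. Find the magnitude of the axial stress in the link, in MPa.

σ ≈ 5.68 MPa (compressive)

Free thermal expansion: δ_free = αΔT L = 22.3×10⁻⁶ × 74 × 1175 = 1.939 mm.
Let P be the compressive force at the spring. The link shortens elastically by PL/(AE) and the spring compresses by P/k; together these equal δ_free.
So P = δ_free / [L/(AE) + 1/k] = 1.939 / [ 1175/(325×71×10³) + 1/(1000) ].
P = 1.939 / 0.001051 = 1845 N.
σ = P/A = 1845/325 = 5.677 MPa.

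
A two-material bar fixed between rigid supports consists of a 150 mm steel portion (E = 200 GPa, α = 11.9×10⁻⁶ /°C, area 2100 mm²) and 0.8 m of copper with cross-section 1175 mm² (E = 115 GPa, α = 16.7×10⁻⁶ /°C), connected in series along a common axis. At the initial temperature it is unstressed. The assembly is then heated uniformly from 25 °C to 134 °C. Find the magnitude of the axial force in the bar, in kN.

With the walls removed the bar would change length by δ_free = Σ αᵢΔT Lᵢ = 11.9×10⁻⁶×109×150 + 16.7×10⁻⁶×109×800 = 1.651 mm.
The rigid supports impose zero overall length change; the single axial force P common to all segments must satisfy P Σ Lᵢ/(AᵢEᵢ) = δ_free.
The series flexibility is Σ Lᵢ/(AᵢEᵢ) = 150/(2100×200×10³) + 800/(1175×115×10³) = 6.278×10⁻⁶ mm/N.
P = 1.651 / 6.278×10⁻⁶ = 263000 N = 263 kN, compressive.

P ≈ 263 kN (compressive)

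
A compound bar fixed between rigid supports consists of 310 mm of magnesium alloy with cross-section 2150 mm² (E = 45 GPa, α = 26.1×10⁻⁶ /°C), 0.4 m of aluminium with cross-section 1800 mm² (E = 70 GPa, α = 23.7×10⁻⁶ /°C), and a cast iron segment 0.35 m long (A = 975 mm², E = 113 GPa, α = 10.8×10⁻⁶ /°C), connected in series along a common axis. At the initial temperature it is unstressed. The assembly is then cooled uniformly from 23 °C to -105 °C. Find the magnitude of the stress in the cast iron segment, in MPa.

σ ≈ 293 MPa (tensile)

If the supports were absent, the total length change would be Σ αᵢΔT Lᵢ = 26.1×10⁻⁶×128×310 + 23.7×10⁻⁶×128×400 + 10.8×10⁻⁶×128×350 = 2.733 mm.
The walls prevent any net length change, so an axial force P (same in every segment) develops. Compatibility: P · Σ Lᵢ/(AᵢEᵢ) = δ_free.
The series flexibility is Σ Lᵢ/(AᵢEᵢ) = 310/(2150×45×10³) + 400/(1800×70×10³) + 350/(975×113×10³) = 9.556×10⁻⁶ mm/N.
Hence P = δ_free / Σ(L/AE) = 2.733/9.556×10⁻⁶ = 286 kN (tensile).
σ_{cast iron} = P / A = 286000 / 975 = 293.3 MPa.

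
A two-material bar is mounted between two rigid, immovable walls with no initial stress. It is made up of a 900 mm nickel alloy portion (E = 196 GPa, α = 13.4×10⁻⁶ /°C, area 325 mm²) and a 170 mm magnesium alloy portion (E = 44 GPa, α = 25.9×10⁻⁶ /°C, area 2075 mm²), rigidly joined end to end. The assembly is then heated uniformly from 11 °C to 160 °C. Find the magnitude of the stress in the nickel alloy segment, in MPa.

σ ≈ 472 MPa (compressive)

With the walls removed the bar would change length by δ_free = Σ αᵢΔT Lᵢ = 13.4×10⁻⁶×149×900 + 25.9×10⁻⁶×149×170 = 2.453 mm.
Since the ends are fixed, an axial force P builds up, equal in every segment, with P · Σ Lᵢ/(AᵢEᵢ) = δ_free.
Σ Lᵢ/(AᵢEᵢ) = 900/(325×196×10³) + 170/(2075×44×10³) = 1.599×10⁻⁵ mm/N.
Hence P = δ_free / Σ(L/AE) = 2.453/1.599×10⁻⁵ = 153.4 kN (compressive).
σ_{nickel alloy} = P / A = 153400 / 325 = 472 MPa.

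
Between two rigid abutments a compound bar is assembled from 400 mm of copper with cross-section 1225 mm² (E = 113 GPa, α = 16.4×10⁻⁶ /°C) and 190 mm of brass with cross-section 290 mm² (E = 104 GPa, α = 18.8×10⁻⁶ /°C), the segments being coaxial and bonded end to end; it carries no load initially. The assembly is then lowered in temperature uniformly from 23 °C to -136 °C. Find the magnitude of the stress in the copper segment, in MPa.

σ ≈ 143 MPa (tensile)

If the supports were absent, the total length change would be Σ αᵢΔT Lᵢ = 16.4×10⁻⁶×159×400 + 18.8×10⁻⁶×159×190 = 1.611 mm.
The walls prevent any net length change, so an axial force P (same in every segment) develops. Compatibility: P · Σ Lᵢ/(AᵢEᵢ) = δ_free.
The series flexibility is Σ Lᵢ/(AᵢEᵢ) = 400/(1225×113×10³) + 190/(290×104×10³) = 9.189×10⁻⁶ mm/N.
Hence P = δ_free / Σ(L/AE) = 1.611/9.189×10⁻⁶ = 175.3 kN (tensile).
σ_{copper} = P / A = 175300 / 1225 = 143.1 MPa.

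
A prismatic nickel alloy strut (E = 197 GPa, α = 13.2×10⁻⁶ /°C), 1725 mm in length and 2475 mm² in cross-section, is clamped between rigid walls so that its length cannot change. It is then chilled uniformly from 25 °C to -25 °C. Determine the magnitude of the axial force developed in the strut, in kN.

P ≈ 322 kN (tensile)

Full restraint means ε = 0, so the stress is σ = EαΔT = 197×10³ × 13.2×10⁻⁶ × 50 = 130 MPa.
P = AEαΔT = 2475 × 197×10³ × 13.2×10⁻⁶ × 50 = 321.8 kN (tensile).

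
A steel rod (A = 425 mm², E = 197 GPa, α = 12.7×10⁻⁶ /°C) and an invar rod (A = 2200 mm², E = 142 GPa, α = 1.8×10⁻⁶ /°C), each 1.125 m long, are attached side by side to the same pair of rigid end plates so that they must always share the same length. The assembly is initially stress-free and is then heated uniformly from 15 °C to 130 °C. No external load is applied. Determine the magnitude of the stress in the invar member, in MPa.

The steel has the larger α, so on heating it would change length more than the invar if both were free. The rigid plates force a common final length, so the steel is put into compression and the invar into tension, with equal and opposite forces P (no external load).
Equating the net (thermal + elastic) strains gives |α₁ − α₂|·ΔT = P·[1/(A₁E₁) + 1/(A₂E₂)].
|α₁ − α₂|·ΔT = 10.9×10⁻⁶ × 115 = 0.001253.
1/(A₁E₁) + 1/(A₂E₂) = 1/(425×197×10³) + 1/(2200×142×10³) = 1.514×10⁻⁸ N⁻¹.
So P = 0.001253 / 1.514×10⁻⁸ = 82.77 kN.
σ_{invar} = P/A₂ = 82770/2200 = 37.62 MPa, tensile.

σ ≈ 37.6 MPa (tensile)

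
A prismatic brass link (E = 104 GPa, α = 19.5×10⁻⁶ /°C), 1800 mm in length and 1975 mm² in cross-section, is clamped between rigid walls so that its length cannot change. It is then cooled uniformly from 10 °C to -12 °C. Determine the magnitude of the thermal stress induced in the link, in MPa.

σ ≈ 44.6 MPa (tensile)

Because both ends are immovable the net strain is zero, and the suppressed thermal strain is αΔT = 19.5×10⁻⁶ × 22 = 429×10⁻⁶.
σ = EαΔT = 104×10³ × 19.5×10⁻⁶ × 22 = 44.62 MPa (tensile; the link is trying to contract).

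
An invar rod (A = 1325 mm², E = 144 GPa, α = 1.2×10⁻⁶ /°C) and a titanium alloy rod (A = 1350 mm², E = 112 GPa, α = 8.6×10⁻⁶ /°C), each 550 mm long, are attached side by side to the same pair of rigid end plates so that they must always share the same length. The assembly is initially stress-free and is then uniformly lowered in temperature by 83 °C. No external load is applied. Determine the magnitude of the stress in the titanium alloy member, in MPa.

σ ≈ 38.4 MPa (tensile)

Equilibrium of a rigid end plate with no external load gives equal and opposite internal forces ±P in the two members. Since α_{titanium alloy} > α_{invar}, cooling drives the titanium alloy into tension and the invar into compression.
Compatibility of the two members (thermal + elastic change equal): (α₁ − α₂)ΔT = P·[1/(A₁E₁) + 1/(A₂E₂)].
|α₁ − α₂|·ΔT = 7.4×10⁻⁶ × 83 = 0.0006142.
1/(A₁E₁) + 1/(A₂E₂) = 1/(1325×144×10³) + 1/(1350×112×10³) = 1.185×10⁻⁸ N⁻¹.
So P = 0.0006142 / 1.185×10⁻⁸ = 51.81 kN.
σ_{titanium alloy} = P/A₂ = 51810/1350 = 38.38 MPa, tensile.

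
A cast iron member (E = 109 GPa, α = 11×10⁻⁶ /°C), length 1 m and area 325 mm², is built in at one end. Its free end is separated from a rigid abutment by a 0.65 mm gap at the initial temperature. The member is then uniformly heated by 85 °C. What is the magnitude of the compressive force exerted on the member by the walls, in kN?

If the wall were absent the member would grow by αΔT L = 11×10⁻⁶ × 85 × 1000 = 0.935 mm.
This exceeds the 0.65 mm gap, so the wall pushes back. The portion of expansion that must be recovered elastically is δ_free − gap = 0.935 − 0.65 = 0.285 mm.
Compatibility: PL/(AE) = 0.285 mm, so σ = P/A = E × (0.285/1000) = 31.06 MPa.
P = σA = 31.06 × 325 = 10.1 kN.

P ≈ 10.1 kN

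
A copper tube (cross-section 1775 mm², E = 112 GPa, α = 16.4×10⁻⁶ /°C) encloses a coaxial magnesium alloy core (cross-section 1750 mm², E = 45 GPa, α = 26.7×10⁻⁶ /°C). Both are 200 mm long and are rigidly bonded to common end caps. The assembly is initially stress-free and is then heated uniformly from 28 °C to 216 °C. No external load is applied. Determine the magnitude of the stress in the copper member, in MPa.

Both members must finish at the same length. With the larger α, the magnesium alloy tends to over-expand; the plates restrain it, putting the magnesium alloy in compression and the copper in tension. With no external load the two internal forces are equal and opposite, magnitude P.
Equating the net (thermal + elastic) strains gives |α₁ − α₂|·ΔT = P·[1/(A₁E₁) + 1/(A₂E₂)].
|α₁ − α₂|·ΔT = 10.3×10⁻⁶ × 188 = 0.001936.
1/(A₁E₁) + 1/(A₂E₂) = 1/(1775×112×10³) + 1/(1750×45×10³) = 1.773×10⁻⁸ N⁻¹.
P = 0.001936 / 1.773×10⁻⁸ = 109200 N = 109.2 kN.
σ_{copper} = P/A₁ = 109200/1775 = 61.54 MPa, tensile.

σ ≈ 61.5 MPa (tensile)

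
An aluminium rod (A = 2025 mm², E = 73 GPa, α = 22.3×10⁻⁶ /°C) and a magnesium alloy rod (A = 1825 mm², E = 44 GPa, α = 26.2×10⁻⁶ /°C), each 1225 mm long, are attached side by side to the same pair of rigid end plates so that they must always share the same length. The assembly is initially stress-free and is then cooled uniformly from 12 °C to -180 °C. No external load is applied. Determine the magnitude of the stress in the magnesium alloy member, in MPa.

σ ≈ 21.3 MPa (tensile)

Both members must finish at the same length. With the larger α, the magnesium alloy tends to over-contract; the plates restrain it, putting the magnesium alloy in tension and the aluminium in compression. With no external load the two internal forces are equal and opposite, magnitude P.
Compatibility of the two members (thermal + elastic change equal): (α₁ − α₂)ΔT = P·[1/(A₁E₁) + 1/(A₂E₂)].
|α₁ − α₂|·ΔT = 3.9×10⁻⁶ × 192 = 0.0007488.
1/(A₁E₁) + 1/(A₂E₂) = 1/(2025×73×10³) + 1/(1825×44×10³) = 1.922×10⁻⁸ N⁻¹.
So P = 0.0007488 / 1.922×10⁻⁸ = 38.96 kN.
σ_{magnesium alloy} = P/A₂ = 38960/1825 = 21.35 MPa, tensile.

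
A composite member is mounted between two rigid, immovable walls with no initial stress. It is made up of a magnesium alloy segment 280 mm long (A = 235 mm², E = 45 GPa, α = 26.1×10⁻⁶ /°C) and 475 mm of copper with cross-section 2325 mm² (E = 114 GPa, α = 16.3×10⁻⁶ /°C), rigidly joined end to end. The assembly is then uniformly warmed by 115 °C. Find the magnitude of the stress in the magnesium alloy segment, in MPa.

σ ≈ 261 MPa (compressive)

With the walls removed the bar would change length by δ_free = Σ αᵢΔT Lᵢ = 26.1×10⁻⁶×115×280 + 16.3×10⁻⁶×115×475 = 1.731 mm.
The walls prevent any net length change, so an axial force P (same in every segment) develops. Compatibility: P · Σ Lᵢ/(AᵢEᵢ) = δ_free.
The series flexibility is Σ Lᵢ/(AᵢEᵢ) = 280/(235×45×10³) + 475/(2325×114×10³) = 2.827×10⁻⁵ mm/N.
Hence P = δ_free / Σ(L/AE) = 1.731/2.827×10⁻⁵ = 61.22 kN (compressive).
σ_{magnesium alloy} = P / A = 61220 / 235 = 260.5 MPa.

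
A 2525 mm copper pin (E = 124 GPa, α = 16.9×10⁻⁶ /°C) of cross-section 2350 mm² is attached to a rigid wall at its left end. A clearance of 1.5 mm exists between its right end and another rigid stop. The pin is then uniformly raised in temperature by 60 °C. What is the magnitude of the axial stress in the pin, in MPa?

σ ≈ 52.1 MPa (compressive)

Unrestrained expansion: δ_free = αΔT L = 16.9×10⁻⁶ × 60 × 2525 = 2.56 mm.
This exceeds the 1.5 mm gap, so the wall pushes back. The portion of expansion that must be recovered elastically is δ_free − gap = 2.56 − 1.5 = 1.06 mm.
Compatibility: PL/(AE) = 1.06 mm, so σ = P/A = E × (1.06/2525) = 52.07 MPa.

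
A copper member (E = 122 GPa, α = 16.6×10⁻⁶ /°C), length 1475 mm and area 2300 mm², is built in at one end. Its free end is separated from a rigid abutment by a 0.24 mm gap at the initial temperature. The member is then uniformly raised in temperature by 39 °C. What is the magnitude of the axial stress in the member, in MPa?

σ ≈ 59.1 MPa (compressive)

If the wall were absent the member would grow by αΔT L = 16.6×10⁻⁶ × 39 × 1475 = 0.9549 mm.
After closing the 0.24 mm clearance, 0.9549 − 0.24 = 0.7149 mm of expansion remains to be suppressed by the wall.
So σ = E(δ_free − g)/L = 122×10³ × 0.7149/1475 = 59.13 MPa.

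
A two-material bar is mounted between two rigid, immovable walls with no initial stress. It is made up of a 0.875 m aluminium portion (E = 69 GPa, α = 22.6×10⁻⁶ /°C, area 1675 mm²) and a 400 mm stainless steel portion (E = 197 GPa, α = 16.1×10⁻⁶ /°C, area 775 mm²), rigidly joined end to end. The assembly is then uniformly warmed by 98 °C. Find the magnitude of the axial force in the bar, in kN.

P ≈ 252 kN (compressive)

If the supports were absent, the total length change would be Σ αᵢΔT Lᵢ = 22.6×10⁻⁶×98×875 + 16.1×10⁻⁶×98×400 = 2.569 mm.
The walls prevent any net length change, so an axial force P (same in every segment) develops. Compatibility: P · Σ Lᵢ/(AᵢEᵢ) = δ_free.
The series flexibility is Σ Lᵢ/(AᵢEᵢ) = 875/(1675×69×10³) + 400/(775×197×10³) = 1.019×10⁻⁵ mm/N.
So P = 2.569 / 1.019×10⁻⁵ = 252.1 kN, compressive.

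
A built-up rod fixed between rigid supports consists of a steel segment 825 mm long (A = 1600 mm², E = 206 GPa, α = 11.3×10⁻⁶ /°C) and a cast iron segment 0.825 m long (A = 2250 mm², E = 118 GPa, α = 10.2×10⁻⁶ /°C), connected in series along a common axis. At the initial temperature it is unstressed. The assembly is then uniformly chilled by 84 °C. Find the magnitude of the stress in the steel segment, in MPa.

If the supports were absent, the total length change would be Σ αᵢΔT Lᵢ = 11.3×10⁻⁶×84×825 + 10.2×10⁻⁶×84×825 = 1.49 mm.
Since the ends are fixed, an axial force P builds up, equal in every segment, with P · Σ Lᵢ/(AᵢEᵢ) = δ_free.
Σ Lᵢ/(AᵢEᵢ) = 825/(1600×206×10³) + 825/(2250×118×10³) = 5.61×10⁻⁶ mm/N.
So P = 1.49 / 5.61×10⁻⁶ = 265.6 kN, tensile.
σ_{steel} = P / A = 265600 / 1600 = 166 MPa.

σ ≈ 166 MPa (tensile)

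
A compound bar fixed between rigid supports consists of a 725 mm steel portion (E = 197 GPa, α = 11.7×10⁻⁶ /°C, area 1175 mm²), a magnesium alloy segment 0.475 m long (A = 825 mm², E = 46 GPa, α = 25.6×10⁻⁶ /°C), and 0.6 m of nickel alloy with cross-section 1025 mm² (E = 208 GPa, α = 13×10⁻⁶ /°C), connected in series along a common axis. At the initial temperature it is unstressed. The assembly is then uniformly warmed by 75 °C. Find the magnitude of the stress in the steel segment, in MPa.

With the walls removed the bar would change length by δ_free = Σ αᵢΔT Lᵢ = 11.7×10⁻⁶×75×725 + 25.6×10⁻⁶×75×475 + 13×10⁻⁶×75×600 = 2.133 mm.
The rigid supports impose zero overall length change; the single axial force P common to all segments must satisfy P Σ Lᵢ/(AᵢEᵢ) = δ_free.
The series flexibility is Σ Lᵢ/(AᵢEᵢ) = 725/(1175×197×10³) + 475/(825×46×10³) + 600/(1025×208×10³) = 1.846×10⁻⁵ mm/N.
So P = 2.133 / 1.846×10⁻⁵ = 115.5 kN, compressive.
σ_{steel} = P / A = 115500 / 1175 = 98.33 MPa.

σ ≈ 98.3 MPa (compressive)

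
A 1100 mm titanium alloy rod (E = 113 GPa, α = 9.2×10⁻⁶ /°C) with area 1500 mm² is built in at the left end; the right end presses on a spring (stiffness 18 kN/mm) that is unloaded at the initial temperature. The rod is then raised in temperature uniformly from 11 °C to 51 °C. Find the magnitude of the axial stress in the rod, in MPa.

Free thermal expansion: δ_free = αΔT L = 9.2×10⁻⁶ × 40 × 1100 = 0.4048 mm.
With a force P in the spring, the elastic change of the rod is PL/(AE) and that of the spring is P/k; compatibility requires their sum to equal δ_free.
P [ L/(AE) + 1/k ] = δ_free → P [ 1100/(1500×113×10³) + 1/(18×10³) ] = 0.4048.
P = 0.4048 / 6.205×10⁻⁵ = 6524 N.
σ = P/A = 6524/1500 = 4.35 MPa.

σ ≈ 4.35 MPa (compressive)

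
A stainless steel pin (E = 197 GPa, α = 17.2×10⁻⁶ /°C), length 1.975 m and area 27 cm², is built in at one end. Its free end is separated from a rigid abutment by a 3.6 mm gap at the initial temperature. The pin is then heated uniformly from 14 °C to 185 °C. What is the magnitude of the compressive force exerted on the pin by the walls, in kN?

If the wall were absent the pin would grow by αΔT L = 17.2×10⁻⁶ × 171 × 1975 = 5.809 mm.
This exceeds the 3.6 mm gap, so the wall pushes back. The portion of expansion that must be recovered elastically is δ_free − gap = 5.809 − 3.6 = 2.209 mm.
So σ = E(δ_free − g)/L = 197×10³ × 2.209/1975 = 220.3 MPa.
Force on the wall = σA = 220.3 × 2700 mm² = 594.9 kN.

P ≈ 595 kN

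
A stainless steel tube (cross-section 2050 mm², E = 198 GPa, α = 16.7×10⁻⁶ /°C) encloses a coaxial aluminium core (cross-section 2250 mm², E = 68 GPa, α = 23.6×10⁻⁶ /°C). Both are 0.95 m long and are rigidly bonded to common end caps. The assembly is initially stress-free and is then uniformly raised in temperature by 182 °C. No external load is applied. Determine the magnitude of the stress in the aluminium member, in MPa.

σ ≈ 62 MPa (compressive)

Both members must finish at the same length. With the larger α, the aluminium tends to over-expand; the plates restrain it, putting the aluminium in compression and the stainless steel in tension. With no external load the two internal forces are equal and opposite, magnitude P.
Setting the final lengths equal and cancelling L: (α₁ − α₂)ΔT = P/(A₁E₁) + P/(A₂E₂).
|α₁ − α₂|·ΔT = 6.9×10⁻⁶ × 182 = 0.001256.
1/(A₁E₁) + 1/(A₂E₂) = 1/(2050×198×10³) + 1/(2250×68×10³) = 9×10⁻⁹ N⁻¹.
P = 0.001256 / 9×10⁻⁹ = 139500 N = 139.5 kN.
σ_{aluminium} = P/A₂ = 139500/2250 = 62.02 MPa, compressive.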